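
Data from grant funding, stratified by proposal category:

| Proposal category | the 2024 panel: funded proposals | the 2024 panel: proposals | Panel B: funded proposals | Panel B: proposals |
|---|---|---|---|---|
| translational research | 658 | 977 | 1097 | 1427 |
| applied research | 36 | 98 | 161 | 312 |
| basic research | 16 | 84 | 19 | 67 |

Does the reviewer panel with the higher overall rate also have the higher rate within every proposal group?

Yes

Translational research: the 2024 panel 658/977 = 67.3%, Panel B 1097/1427 = 76.9% → Panel B
Applied research: the 2024 panel 36/98 = 36.7%, Panel B 161/312 = 51.6% → Panel B
Basic research: the 2024 panel 16/84 = 19.0%, Panel B 19/67 = 28.4% → Panel B
Overall: the 2024 panel 710/1159 = 61.3%, Panel B 1277/1806 = 70.7% → Panel B
Panel B wins overall and in every proposal group — no reversal.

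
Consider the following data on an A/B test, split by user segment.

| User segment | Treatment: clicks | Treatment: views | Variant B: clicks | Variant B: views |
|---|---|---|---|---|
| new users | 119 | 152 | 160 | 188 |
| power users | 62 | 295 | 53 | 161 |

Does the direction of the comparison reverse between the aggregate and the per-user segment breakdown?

New users: Treatment 119/152 = 78.3%, Variant B 160/188 = 85.1% → Variant B
Power users: Treatment 62/295 = 21.0%, Variant B 53/161 = 32.9% → Variant B
Overall: Treatment 181/447 = 40.5%, Variant B 213/349 = 61.0% → Variant B
Variant B wins overall and in every user group — no reversal.

No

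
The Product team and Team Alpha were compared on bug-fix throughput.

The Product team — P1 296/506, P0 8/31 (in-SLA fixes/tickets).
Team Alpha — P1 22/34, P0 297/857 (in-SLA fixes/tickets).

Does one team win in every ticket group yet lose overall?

Yes

P1: the Product team 296/506 = 58.5%, Team Alpha 22/34 = 64.7% → Team Alpha
P0: the Product team 8/31 = 25.8%, Team Alpha 297/857 = 34.7% → Team Alpha
Overall: the Product team 304/537 = 56.6%, Team Alpha 319/891 = 35.8% → the Product team
Team Alpha wins each ticket group but the Product team wins overall — the comparison reverses. Team Alpha's tickets skew toward P0, which has a lower base rate.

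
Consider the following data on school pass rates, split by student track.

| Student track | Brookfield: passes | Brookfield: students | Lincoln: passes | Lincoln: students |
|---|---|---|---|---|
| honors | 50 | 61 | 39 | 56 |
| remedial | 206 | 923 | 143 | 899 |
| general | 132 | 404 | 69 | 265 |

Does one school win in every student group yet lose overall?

Honors: Brookfield 50/61 = 82.0%, Lincoln 39/56 = 69.6% → Brookfield
Remedial: Brookfield 206/923 = 22.3%, Lincoln 143/899 = 15.9% → Brookfield
General: Brookfield 132/404 = 32.7%, Lincoln 69/265 = 26.0% → Brookfield
Overall: Brookfield 388/1388 = 28.0%, Lincoln 251/1220 = 20.6% → Brookfield
Brookfield wins overall and in every student group — no reversal.

No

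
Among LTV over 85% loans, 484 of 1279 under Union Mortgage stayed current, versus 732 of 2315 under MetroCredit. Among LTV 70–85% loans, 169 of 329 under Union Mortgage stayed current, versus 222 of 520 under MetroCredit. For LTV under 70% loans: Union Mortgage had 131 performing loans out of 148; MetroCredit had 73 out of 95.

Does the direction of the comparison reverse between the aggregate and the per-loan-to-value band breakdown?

No

LTV over 85%: Union Mortgage 484/1279 = 37.8%, MetroCredit 732/2315 = 31.6% → Union Mortgage
LTV 70–85%: Union Mortgage 169/329 = 51.4%, MetroCredit 222/520 = 42.7% → Union Mortgage
LTV under 70%: Union Mortgage 131/148 = 88.5%, MetroCredit 73/95 = 76.8% → Union Mortgage
Overall: Union Mortgage 784/1756 = 44.6%, MetroCredit 1027/2930 = 35.1% → Union Mortgage
Union Mortgage wins overall and in every loan-to-value group — no reversal.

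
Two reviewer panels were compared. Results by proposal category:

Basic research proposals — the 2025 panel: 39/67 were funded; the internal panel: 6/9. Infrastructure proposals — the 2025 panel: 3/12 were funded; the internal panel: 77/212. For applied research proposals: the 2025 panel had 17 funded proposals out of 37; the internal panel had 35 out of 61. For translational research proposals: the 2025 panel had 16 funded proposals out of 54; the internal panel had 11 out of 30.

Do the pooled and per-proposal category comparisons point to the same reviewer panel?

No

Basic research: the 2025 panel 39/67 = 58.2%, the internal panel 6/9 = 66.7% → the internal panel
Infrastructure: the 2025 panel 3/12 = 25.0%, the internal panel 77/212 = 36.3% → the internal panel
Applied research: the 2025 panel 17/37 = 45.9%, the internal panel 35/61 = 57.4% → the internal panel
Translational research: the 2025 panel 16/54 = 29.6%, the internal panel 11/30 = 36.7% → the internal panel
Overall: the 2025 panel 75/170 = 44.1%, the internal panel 129/312 = 41.3% → the 2025 panel
The internal panel wins each proposal group but the 2025 panel wins overall — the comparison reverses. The internal panel's proposals skew toward infrastructure, which has a lower base rate.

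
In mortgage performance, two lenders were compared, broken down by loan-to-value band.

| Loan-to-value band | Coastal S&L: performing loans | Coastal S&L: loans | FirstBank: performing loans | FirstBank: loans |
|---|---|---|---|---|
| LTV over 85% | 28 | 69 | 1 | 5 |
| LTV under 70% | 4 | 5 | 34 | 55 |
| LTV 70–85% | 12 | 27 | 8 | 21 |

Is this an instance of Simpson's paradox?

LTV over 85%: Coastal S&L 28/69 = 40.6%, FirstBank 1/5 = 20.0% → Coastal S&L
LTV under 70%: Coastal S&L 4/5 = 80.0%, FirstBank 34/55 = 61.8% → Coastal S&L
LTV 70–85%: Coastal S&L 12/27 = 44.4%, FirstBank 8/21 = 38.1% → Coastal S&L
Overall: Coastal S&L 44/101 = 43.6%, FirstBank 43/81 = 53.1% → FirstBank
Coastal S&L wins each loan-to-value group but FirstBank wins overall — the comparison reverses. Coastal S&L's loans skew toward LTV over 85%, which has a lower base rate.

Yes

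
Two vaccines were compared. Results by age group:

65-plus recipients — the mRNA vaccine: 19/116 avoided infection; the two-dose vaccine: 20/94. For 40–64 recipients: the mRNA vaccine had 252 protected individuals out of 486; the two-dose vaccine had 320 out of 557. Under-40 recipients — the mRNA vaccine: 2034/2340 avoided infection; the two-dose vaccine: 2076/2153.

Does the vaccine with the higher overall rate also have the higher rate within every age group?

Yes

65-plus: the mRNA vaccine 19/116 = 16.4%, the two-dose vaccine 20/94 = 21.3% → the two-dose vaccine
40–64: the mRNA vaccine 252/486 = 51.9%, the two-dose vaccine 320/557 = 57.5% → the two-dose vaccine
Under-40: the mRNA vaccine 2034/2340 = 86.9%, the two-dose vaccine 2076/2153 = 96.4% → the two-dose vaccine
Overall: the mRNA vaccine 2305/2942 = 78.3%, the two-dose vaccine 2416/2804 = 86.2% → the two-dose vaccine
The two-dose vaccine wins overall and in every age group — no reversal.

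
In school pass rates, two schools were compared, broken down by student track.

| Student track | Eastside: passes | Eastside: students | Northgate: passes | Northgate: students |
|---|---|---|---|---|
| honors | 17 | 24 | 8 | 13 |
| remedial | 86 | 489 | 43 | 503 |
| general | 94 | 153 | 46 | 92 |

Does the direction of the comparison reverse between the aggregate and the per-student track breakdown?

Honors: Eastside 17/24 = 70.8%, Northgate 8/13 = 61.5% → Eastside
Remedial: Eastside 86/489 = 17.6%, Northgate 43/503 = 8.5% → Eastside
General: Eastside 94/153 = 61.4%, Northgate 46/92 = 50.0% → Eastside
Overall: Eastside 197/666 = 29.6%, Northgate 97/608 = 16.0% → Eastside
Eastside wins overall and in every student group — no reversal.

No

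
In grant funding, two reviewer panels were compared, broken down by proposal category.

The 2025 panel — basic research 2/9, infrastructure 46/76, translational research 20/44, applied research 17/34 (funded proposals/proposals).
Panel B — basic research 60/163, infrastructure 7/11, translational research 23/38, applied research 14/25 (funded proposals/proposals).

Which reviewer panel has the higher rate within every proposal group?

Panel B

Basic research: the 2025 panel 2/9 = 22.2%, Panel B 60/163 = 36.8% → Panel B
Infrastructure: the 2025 panel 46/76 = 60.5%, Panel B 7/11 = 63.6% → Panel B
Translational research: the 2025 panel 20/44 = 45.5%, Panel B 23/38 = 60.5% → Panel B
Applied research: the 2025 panel 17/34 = 50.0%, Panel B 14/25 = 56.0% → Panel B
Panel B has the higher rate in all 4 groups.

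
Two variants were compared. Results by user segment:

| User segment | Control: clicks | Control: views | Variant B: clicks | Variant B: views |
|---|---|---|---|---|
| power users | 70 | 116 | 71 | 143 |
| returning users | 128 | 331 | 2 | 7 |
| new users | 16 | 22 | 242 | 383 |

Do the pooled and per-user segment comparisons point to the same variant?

No

Power users: Control 70/116 = 60.3%, Variant B 71/143 = 49.7% → Control
Returning users: Control 128/331 = 38.7%, Variant B 2/7 = 28.6% → Control
New users: Control 16/22 = 72.7%, Variant B 242/383 = 63.2% → Control
Overall: Control 214/469 = 45.6%, Variant B 315/533 = 59.1% → Variant B
Control wins each user group but Variant B wins overall — the comparison reverses. Control's views skew toward returning users, which has a lower base rate.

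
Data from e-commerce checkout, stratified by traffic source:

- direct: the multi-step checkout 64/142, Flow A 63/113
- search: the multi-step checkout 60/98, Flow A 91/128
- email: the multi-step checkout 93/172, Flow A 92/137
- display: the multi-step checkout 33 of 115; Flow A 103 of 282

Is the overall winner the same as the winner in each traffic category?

Direct: the multi-step checkout 64/142 = 45.1%, Flow A 63/113 = 55.8% → Flow A
Search: the multi-step checkout 60/98 = 61.2%, Flow A 91/128 = 71.1% → Flow A
Email: the multi-step checkout 93/172 = 54.1%, Flow A 92/137 = 67.2% → Flow A
Display: the multi-step checkout 33/115 = 28.7%, Flow A 103/282 = 36.5% → Flow A
Overall: the multi-step checkout 250/527 = 47.4%, Flow A 349/660 = 52.9% → Flow A
Flow A wins overall and in every traffic group — no reversal.

Yes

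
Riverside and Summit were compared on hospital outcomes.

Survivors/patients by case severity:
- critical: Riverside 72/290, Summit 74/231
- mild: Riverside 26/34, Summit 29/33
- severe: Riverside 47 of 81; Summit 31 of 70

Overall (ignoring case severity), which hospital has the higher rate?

Summit

Critical: Riverside 72/290 = 24.8%, Summit 74/231 = 32.0% → Summit
Mild: Riverside 26/34 = 76.5%, Summit 29/33 = 87.9% → Summit
Severe: Riverside 47/81 = 58.0%, Summit 31/70 = 44.3% → Riverside
Overall: Riverside 145/405 = 35.8%, Summit 134/334 = 40.1% → Summit
(Neither sweeps every case group, but Summit has the higher pooled rate.)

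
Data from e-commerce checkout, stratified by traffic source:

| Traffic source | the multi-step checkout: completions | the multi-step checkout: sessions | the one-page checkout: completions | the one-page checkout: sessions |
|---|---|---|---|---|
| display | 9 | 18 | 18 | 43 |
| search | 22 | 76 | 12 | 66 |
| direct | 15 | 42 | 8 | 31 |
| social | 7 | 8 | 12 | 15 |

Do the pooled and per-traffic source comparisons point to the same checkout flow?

Display: the multi-step checkout 9/18 = 50.0%, the one-page checkout 18/43 = 41.9% → the multi-step checkout
Search: the multi-step checkout 22/76 = 28.9%, the one-page checkout 12/66 = 18.2% → the multi-step checkout
Direct: the multi-step checkout 15/42 = 35.7%, the one-page checkout 8/31 = 25.8% → the multi-step checkout
Social: the multi-step checkout 7/8 = 87.5%, the one-page checkout 12/15 = 80.0% → the multi-step checkout
Overall: the multi-step checkout 53/144 = 36.8%, the one-page checkout 50/155 = 32.3% → the multi-step checkout
The multi-step checkout wins overall and in every traffic group — no reversal.

Yes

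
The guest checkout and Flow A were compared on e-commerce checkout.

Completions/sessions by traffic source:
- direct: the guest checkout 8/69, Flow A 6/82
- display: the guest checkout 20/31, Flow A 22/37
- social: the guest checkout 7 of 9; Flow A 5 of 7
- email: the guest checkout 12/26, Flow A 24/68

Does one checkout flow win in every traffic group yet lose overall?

No

Direct: the guest checkout 8/69 = 11.6%, Flow A 6/82 = 7.3% → the guest checkout
Display: the guest checkout 20/31 = 64.5%, Flow A 22/37 = 59.5% → the guest checkout
Social: the guest checkout 7/9 = 77.8%, Flow A 5/7 = 71.4% → the guest checkout
Email: the guest checkout 12/26 = 46.2%, Flow A 24/68 = 35.3% → the guest checkout
Overall: the guest checkout 47/135 = 34.8%, Flow A 57/194 = 29.4% → the guest checkout
The guest checkout wins overall and in every traffic group — no reversal.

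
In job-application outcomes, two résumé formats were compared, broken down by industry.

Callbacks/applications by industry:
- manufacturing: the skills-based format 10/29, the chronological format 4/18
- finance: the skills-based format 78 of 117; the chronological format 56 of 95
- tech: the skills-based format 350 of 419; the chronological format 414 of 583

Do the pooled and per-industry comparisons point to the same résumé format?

Manufacturing: the skills-based format 10/29 = 34.5%, the chronological format 4/18 = 22.2% → the skills-based format
Finance: the skills-based format 78/117 = 66.7%, the chronological format 56/95 = 58.9% → the skills-based format
Tech: the skills-based format 350/419 = 83.5%, the chronological format 414/583 = 71.0% → the skills-based format
Overall: the skills-based format 438/565 = 77.5%, the chronological format 474/696 = 68.1% → the skills-based format
The skills-based format wins overall and in every industry group — no reversal.

Yes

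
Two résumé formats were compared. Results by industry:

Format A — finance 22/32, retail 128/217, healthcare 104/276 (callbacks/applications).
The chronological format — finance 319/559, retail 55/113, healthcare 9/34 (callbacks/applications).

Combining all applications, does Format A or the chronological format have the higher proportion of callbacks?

the chronological format

Finance: Format A 22/32 = 68.8%, the chronological format 319/559 = 57.1% → Format A
Retail: Format A 128/217 = 59.0%, the chronological format 55/113 = 48.7% → Format A
Healthcare: Format A 104/276 = 37.7%, the chronological format 9/34 = 26.5% → Format A
Overall: Format A 254/525 = 48.4%, the chronological format 383/706 = 54.2% → the chronological format
(Format A wins every industry group but the chronological format wins overall — Format A's applications skew toward the low-rate healthcare group.)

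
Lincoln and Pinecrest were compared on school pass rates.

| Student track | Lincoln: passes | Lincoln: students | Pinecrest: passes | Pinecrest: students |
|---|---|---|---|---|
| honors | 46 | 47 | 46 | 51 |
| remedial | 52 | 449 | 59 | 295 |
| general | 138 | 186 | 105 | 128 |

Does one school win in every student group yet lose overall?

Honors: Lincoln 46/47 = 97.9%, Pinecrest 46/51 = 90.2% → Lincoln
Remedial: Lincoln 52/449 = 11.6%, Pinecrest 59/295 = 20.0% → Pinecrest
General: Lincoln 138/186 = 74.2%, Pinecrest 105/128 = 82.0% → Pinecrest
Overall: Lincoln 236/682 = 34.6%, Pinecrest 210/474 = 44.3% → Pinecrest
Neither sweeps: Lincoln wins 1 of 3 groups, Pinecrest wins 2. Pinecrest wins overall but not every group — no Simpson reversal.

No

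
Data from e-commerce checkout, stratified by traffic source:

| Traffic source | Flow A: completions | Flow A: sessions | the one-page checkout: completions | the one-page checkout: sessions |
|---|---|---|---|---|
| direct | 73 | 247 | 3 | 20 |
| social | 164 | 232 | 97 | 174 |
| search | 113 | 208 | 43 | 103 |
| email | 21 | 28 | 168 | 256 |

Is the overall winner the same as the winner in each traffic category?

Direct: Flow A 73/247 = 29.6%, the one-page checkout 3/20 = 15.0% → Flow A
Social: Flow A 164/232 = 70.7%, the one-page checkout 97/174 = 55.7% → Flow A
Search: Flow A 113/208 = 54.3%, the one-page checkout 43/103 = 41.7% → Flow A
Email: Flow A 21/28 = 75.0%, the one-page checkout 168/256 = 65.6% → Flow A
Overall: Flow A 371/715 = 51.9%, the one-page checkout 311/553 = 56.2% → the one-page checkout
Flow A wins each traffic group but the one-page checkout wins overall — the comparison reverses. Flow A's sessions skew toward direct, which has a lower base rate.

No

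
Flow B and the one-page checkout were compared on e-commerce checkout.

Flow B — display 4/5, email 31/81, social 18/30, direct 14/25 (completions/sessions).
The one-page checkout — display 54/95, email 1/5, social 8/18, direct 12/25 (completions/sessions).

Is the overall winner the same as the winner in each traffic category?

Display: Flow B 4/5 = 80.0%, the one-page checkout 54/95 = 56.8% → Flow B
Email: Flow B 31/81 = 38.3%, the one-page checkout 1/5 = 20.0% → Flow B
Social: Flow B 18/30 = 60.0%, the one-page checkout 8/18 = 44.4% → Flow B
Direct: Flow B 14/25 = 56.0%, the one-page checkout 12/25 = 48.0% → Flow B
Overall: Flow B 67/141 = 47.5%, the one-page checkout 75/143 = 52.4% → the one-page checkout
Flow B wins each traffic group but the one-page checkout wins overall — the comparison reverses. Flow B's sessions skew toward email, which has a lower base rate.

No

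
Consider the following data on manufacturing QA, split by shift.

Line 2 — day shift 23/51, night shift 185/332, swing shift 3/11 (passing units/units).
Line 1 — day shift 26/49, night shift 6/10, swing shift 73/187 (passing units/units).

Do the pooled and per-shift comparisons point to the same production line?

No

Day shift: Line 2 23/51 = 45.1%, Line 1 26/49 = 53.1% → Line 1
Night shift: Line 2 185/332 = 55.7%, Line 1 6/10 = 60.0% → Line 1
Swing shift: Line 2 3/11 = 27.3%, Line 1 73/187 = 39.0% → Line 1
Overall: Line 2 211/394 = 53.6%, Line 1 105/246 = 42.7% → Line 2
Line 1 wins each shift group but Line 2 wins overall — the comparison reverses. Line 1's units skew toward swing shift, which has a lower base rate.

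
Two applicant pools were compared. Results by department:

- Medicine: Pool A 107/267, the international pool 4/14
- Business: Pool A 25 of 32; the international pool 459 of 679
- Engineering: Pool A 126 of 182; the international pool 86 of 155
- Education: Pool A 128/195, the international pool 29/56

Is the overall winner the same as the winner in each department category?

Medicine: Pool A 107/267 = 40.1%, the international pool 4/14 = 28.6% → Pool A
Business: Pool A 25/32 = 78.1%, the international pool 459/679 = 67.6% → Pool A
Engineering: Pool A 126/182 = 69.2%, the international pool 86/155 = 55.5% → Pool A
Education: Pool A 128/195 = 65.6%, the international pool 29/56 = 51.8% → Pool A
Overall: Pool A 386/676 = 57.1%, the international pool 578/904 = 63.9% → the international pool
Pool A wins each department group but the international pool wins overall — the comparison reverses. Pool A's applicants skew toward Medicine, which has a lower base rate.

No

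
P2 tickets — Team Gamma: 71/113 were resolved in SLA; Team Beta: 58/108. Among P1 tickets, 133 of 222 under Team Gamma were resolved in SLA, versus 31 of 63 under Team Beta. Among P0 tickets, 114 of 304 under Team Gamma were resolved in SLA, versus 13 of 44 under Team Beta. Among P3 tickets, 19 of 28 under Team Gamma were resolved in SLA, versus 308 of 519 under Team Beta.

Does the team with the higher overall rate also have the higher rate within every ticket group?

No

P2: Team Gamma 71/113 = 62.8%, Team Beta 58/108 = 53.7% → Team Gamma
P1: Team Gamma 133/222 = 59.9%, Team Beta 31/63 = 49.2% → Team Gamma
P0: Team Gamma 114/304 = 37.5%, Team Beta 13/44 = 29.5% → Team Gamma
P3: Team Gamma 19/28 = 67.9%, Team Beta 308/519 = 59.3% → Team Gamma
Overall: Team Gamma 337/667 = 50.5%, Team Beta 410/734 = 55.9% → Team Beta
Team Gamma wins each ticket group but Team Beta wins overall — the comparison reverses. Team Gamma's tickets skew toward P0, which has a lower base rate.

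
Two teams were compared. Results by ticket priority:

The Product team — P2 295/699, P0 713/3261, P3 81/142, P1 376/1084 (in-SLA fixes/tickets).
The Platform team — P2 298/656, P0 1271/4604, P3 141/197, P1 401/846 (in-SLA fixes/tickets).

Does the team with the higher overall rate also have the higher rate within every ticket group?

Yes

P2: the Product team 295/699 = 42.2%, the Platform team 298/656 = 45.4% → the Platform team
P0: the Product team 713/3261 = 21.9%, the Platform team 1271/4604 = 27.6% → the Platform team
P3: the Product team 81/142 = 57.0%, the Platform team 141/197 = 71.6% → the Platform team
P1: the Product team 376/1084 = 34.7%, the Platform team 401/846 = 47.4% → the Platform team
Overall: the Product team 1465/5186 = 28.2%, the Platform team 2111/6303 = 33.5% → the Platform team
The Platform team wins overall and in every ticket group — no reversal.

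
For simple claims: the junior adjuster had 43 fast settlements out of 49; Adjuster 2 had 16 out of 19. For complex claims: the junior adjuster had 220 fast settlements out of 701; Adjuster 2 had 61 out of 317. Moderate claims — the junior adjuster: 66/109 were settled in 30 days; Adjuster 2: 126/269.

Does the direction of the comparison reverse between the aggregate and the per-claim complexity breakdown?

No

Simple: the junior adjuster 43/49 = 87.8%, Adjuster 2 16/19 = 84.2% → the junior adjuster
Complex: the junior adjuster 220/701 = 31.4%, Adjuster 2 61/317 = 19.2% → the junior adjuster
Moderate: the junior adjuster 66/109 = 60.6%, Adjuster 2 126/269 = 46.8% → the junior adjuster
Overall: the junior adjuster 329/859 = 38.3%, Adjuster 2 203/605 = 33.6% → the junior adjuster
The junior adjuster wins overall and in every claim group — no reversal.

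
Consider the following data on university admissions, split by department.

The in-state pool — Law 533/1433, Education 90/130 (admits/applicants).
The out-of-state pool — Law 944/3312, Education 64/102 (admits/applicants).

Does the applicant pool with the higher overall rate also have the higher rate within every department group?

Law: the in-state pool 533/1433 = 37.2%, the out-of-state pool 944/3312 = 28.5% → the in-state pool
Education: the in-state pool 90/130 = 69.2%, the out-of-state pool 64/102 = 62.7% → the in-state pool
Overall: the in-state pool 623/1563 = 39.9%, the out-of-state pool 1008/3414 = 29.5% → the in-state pool
The in-state pool wins overall and in every department group — no reversal.

Yes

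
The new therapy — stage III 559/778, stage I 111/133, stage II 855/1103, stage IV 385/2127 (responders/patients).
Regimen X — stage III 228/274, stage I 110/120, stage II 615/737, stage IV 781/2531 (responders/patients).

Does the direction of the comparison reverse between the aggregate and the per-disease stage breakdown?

No

Stage III: the new therapy 559/778 = 71.9%, Regimen X 228/274 = 83.2% → Regimen X
Stage I: the new therapy 111/133 = 83.5%, Regimen X 110/120 = 91.7% → Regimen X
Stage II: the new therapy 855/1103 = 77.5%, Regimen X 615/737 = 83.4% → Regimen X
Stage IV: the new therapy 385/2127 = 18.1%, Regimen X 781/2531 = 30.9% → Regimen X
Overall: the new therapy 1910/4141 = 46.1%, Regimen X 1734/3662 = 47.4% → Regimen X
Regimen X wins overall and in every disease group — no reversal.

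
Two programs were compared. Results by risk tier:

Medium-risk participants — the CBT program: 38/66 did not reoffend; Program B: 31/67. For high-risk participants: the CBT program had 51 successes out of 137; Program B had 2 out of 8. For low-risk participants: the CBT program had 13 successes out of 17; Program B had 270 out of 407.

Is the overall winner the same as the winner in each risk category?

Medium-risk: the CBT program 38/66 = 57.6%, Program B 31/67 = 46.3% → the CBT program
High-risk: the CBT program 51/137 = 37.2%, Program B 2/8 = 25.0% → the CBT program
Low-risk: the CBT program 13/17 = 76.5%, Program B 270/407 = 66.3% → the CBT program
Overall: the CBT program 102/220 = 46.4%, Program B 303/482 = 62.9% → Program B
The CBT program wins each risk group but Program B wins overall — the comparison reverses. The CBT program's participants skew toward high-risk, which has a lower base rate.

No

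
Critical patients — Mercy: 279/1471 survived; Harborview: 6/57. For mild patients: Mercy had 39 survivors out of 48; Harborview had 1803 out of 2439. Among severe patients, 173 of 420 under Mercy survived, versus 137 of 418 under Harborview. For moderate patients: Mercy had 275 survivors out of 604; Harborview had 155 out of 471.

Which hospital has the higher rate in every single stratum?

Mercy

Critical: Mercy 279/1471 = 19.0%, Harborview 6/57 = 10.5% → Mercy
Mild: Mercy 39/48 = 81.2%, Harborview 1803/2439 = 73.9% → Mercy
Severe: Mercy 173/420 = 41.2%, Harborview 137/418 = 32.8% → Mercy
Moderate: Mercy 275/604 = 45.5%, Harborview 155/471 = 32.9% → Mercy
Mercy has the higher rate in all 4 groups.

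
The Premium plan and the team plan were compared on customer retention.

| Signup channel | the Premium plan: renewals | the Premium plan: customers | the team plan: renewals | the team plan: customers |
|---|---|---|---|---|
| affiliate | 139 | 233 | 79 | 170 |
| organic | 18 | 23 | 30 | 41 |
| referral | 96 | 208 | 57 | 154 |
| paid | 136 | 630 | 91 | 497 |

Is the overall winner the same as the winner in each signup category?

Yes

Affiliate: the Premium plan 139/233 = 59.7%, the team plan 79/170 = 46.5% → the Premium plan
Organic: the Premium plan 18/23 = 78.3%, the team plan 30/41 = 73.2% → the Premium plan
Referral: the Premium plan 96/208 = 46.2%, the team plan 57/154 = 37.0% → the Premium plan
Paid: the Premium plan 136/630 = 21.6%, the team plan 91/497 = 18.3% → the Premium plan
Overall: the Premium plan 389/1094 = 35.6%, the team plan 257/862 = 29.8% → the Premium plan
The Premium plan wins overall and in every signup group — no reversal.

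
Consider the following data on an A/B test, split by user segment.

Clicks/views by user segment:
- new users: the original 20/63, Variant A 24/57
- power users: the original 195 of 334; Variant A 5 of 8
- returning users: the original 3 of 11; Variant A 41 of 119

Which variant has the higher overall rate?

New users: the original 20/63 = 31.7%, Variant A 24/57 = 42.1% → Variant A
Power users: the original 195/334 = 58.4%, Variant A 5/8 = 62.5% → Variant A
Returning users: the original 3/11 = 27.3%, Variant A 41/119 = 34.5% → Variant A
Overall: the original 218/408 = 53.4%, Variant A 70/184 = 38.0% → the original
(Variant A wins every user group but the original wins overall — Variant A's views skew toward the low-rate returning users group.)

the original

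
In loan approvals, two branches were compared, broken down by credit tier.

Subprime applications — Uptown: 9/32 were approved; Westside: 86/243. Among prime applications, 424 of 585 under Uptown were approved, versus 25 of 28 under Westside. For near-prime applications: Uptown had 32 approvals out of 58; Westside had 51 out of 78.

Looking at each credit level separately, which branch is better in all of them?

Westside

Subprime: Uptown 9/32 = 28.1%, Westside 86/243 = 35.4% → Westside
Prime: Uptown 424/585 = 72.5%, Westside 25/28 = 89.3% → Westside
Near-prime: Uptown 32/58 = 55.2%, Westside 51/78 = 65.4% → Westside
Westside has the higher rate in all 3 groups.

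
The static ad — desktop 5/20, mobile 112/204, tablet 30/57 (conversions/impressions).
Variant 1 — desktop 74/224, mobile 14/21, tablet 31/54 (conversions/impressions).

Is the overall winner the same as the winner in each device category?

Desktop: the static ad 5/20 = 25.0%, Variant 1 74/224 = 33.0% → Variant 1
Mobile: the static ad 112/204 = 54.9%, Variant 1 14/21 = 66.7% → Variant 1
Tablet: the static ad 30/57 = 52.6%, Variant 1 31/54 = 57.4% → Variant 1
Overall: the static ad 147/281 = 52.3%, Variant 1 119/299 = 39.8% → the static ad
Variant 1 wins each device group but the static ad wins overall — the comparison reverses. Variant 1's impressions skew toward desktop, which has a lower base rate.

No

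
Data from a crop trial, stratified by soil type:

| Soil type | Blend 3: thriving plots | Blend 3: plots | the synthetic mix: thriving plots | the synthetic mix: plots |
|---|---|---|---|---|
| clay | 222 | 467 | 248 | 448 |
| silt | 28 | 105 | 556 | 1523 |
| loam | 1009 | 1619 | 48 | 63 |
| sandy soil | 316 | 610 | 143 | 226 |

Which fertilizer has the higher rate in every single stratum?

the synthetic mix

Clay: Blend 3 222/467 = 47.5%, the synthetic mix 248/448 = 55.4% → the synthetic mix
Silt: Blend 3 28/105 = 26.7%, the synthetic mix 556/1523 = 36.5% → the synthetic mix
Loam: Blend 3 1009/1619 = 62.3%, the synthetic mix 48/63 = 76.2% → the synthetic mix
Sandy soil: Blend 3 316/610 = 51.8%, the synthetic mix 143/226 = 63.3% → the synthetic mix
The synthetic mix has the higher rate in all 4 groups.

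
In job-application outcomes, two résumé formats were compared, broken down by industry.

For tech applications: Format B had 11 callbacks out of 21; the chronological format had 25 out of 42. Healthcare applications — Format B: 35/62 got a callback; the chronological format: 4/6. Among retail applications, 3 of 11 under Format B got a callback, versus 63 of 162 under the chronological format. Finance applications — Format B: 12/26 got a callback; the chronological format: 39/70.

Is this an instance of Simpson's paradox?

Yes

Tech: Format B 11/21 = 52.4%, the chronological format 25/42 = 59.5% → the chronological format
Healthcare: Format B 35/62 = 56.5%, the chronological format 4/6 = 66.7% → the chronological format
Retail: Format B 3/11 = 27.3%, the chronological format 63/162 = 38.9% → the chronological format
Finance: Format B 12/26 = 46.2%, the chronological format 39/70 = 55.7% → the chronological format
Overall: Format B 61/120 = 50.8%, the chronological format 131/280 = 46.8% → Format B
The chronological format wins each industry group but Format B wins overall — the comparison reverses. The chronological format's applications skew toward retail, which has a lower base rate.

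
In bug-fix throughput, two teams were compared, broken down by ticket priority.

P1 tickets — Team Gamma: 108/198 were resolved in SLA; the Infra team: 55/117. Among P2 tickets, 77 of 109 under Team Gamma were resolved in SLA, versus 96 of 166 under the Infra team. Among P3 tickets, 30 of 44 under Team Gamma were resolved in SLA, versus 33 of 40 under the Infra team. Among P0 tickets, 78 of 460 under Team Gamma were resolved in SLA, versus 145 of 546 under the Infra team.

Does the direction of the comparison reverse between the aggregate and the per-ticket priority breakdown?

No

P1: Team Gamma 108/198 = 54.5%, the Infra team 55/117 = 47.0% → Team Gamma
P2: Team Gamma 77/109 = 70.6%, the Infra team 96/166 = 57.8% → Team Gamma
P3: Team Gamma 30/44 = 68.2%, the Infra team 33/40 = 82.5% → the Infra team
P0: Team Gamma 78/460 = 17.0%, the Infra team 145/546 = 26.6% → the Infra team
Overall: Team Gamma 293/811 = 36.1%, the Infra team 329/869 = 37.9% → the Infra team
Neither sweeps: Team Gamma wins 2 of 4 groups, the Infra team wins 2. The Infra team wins overall but not every group — no Simpson reversal.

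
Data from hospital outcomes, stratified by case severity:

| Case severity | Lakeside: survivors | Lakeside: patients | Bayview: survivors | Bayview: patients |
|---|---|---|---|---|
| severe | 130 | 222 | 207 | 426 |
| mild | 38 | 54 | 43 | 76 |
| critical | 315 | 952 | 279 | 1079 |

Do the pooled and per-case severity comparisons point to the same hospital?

Yes

Severe: Lakeside 130/222 = 58.6%, Bayview 207/426 = 48.6% → Lakeside
Mild: Lakeside 38/54 = 70.4%, Bayview 43/76 = 56.6% → Lakeside
Critical: Lakeside 315/952 = 33.1%, Bayview 279/1079 = 25.9% → Lakeside
Overall: Lakeside 483/1228 = 39.3%, Bayview 529/1581 = 33.5% → Lakeside
Lakeside wins overall and in every case group — no reversal.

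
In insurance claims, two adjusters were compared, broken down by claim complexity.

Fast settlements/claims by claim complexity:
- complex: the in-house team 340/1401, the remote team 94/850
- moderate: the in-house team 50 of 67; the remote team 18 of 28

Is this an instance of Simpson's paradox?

No

Complex: the in-house team 340/1401 = 24.3%, the remote team 94/850 = 11.1% → the in-house team
Moderate: the in-house team 50/67 = 74.6%, the remote team 18/28 = 64.3% → the in-house team
Overall: the in-house team 390/1468 = 26.6%, the remote team 112/878 = 12.8% → the in-house team
The in-house team wins overall and in every claim group — no reversal.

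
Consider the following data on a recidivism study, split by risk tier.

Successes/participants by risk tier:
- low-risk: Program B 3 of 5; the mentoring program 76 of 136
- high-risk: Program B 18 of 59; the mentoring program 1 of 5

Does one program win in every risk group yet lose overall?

Yes

Low-risk: Program B 3/5 = 60.0%, the mentoring program 76/136 = 55.9% → Program B
High-risk: Program B 18/59 = 30.5%, the mentoring program 1/5 = 20.0% → Program B
Overall: Program B 21/64 = 32.8%, the mentoring program 77/141 = 54.6% → the mentoring program
Program B wins each risk group but the mentoring program wins overall — the comparison reverses. Program B's participants skew toward high-risk, which has a lower base rate.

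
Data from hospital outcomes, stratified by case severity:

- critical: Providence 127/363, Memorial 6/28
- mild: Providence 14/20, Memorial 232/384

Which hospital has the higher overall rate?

Critical: Providence 127/363 = 35.0%, Memorial 6/28 = 21.4% → Providence
Mild: Providence 14/20 = 70.0%, Memorial 232/384 = 60.4% → Providence
Overall: Providence 141/383 = 36.8%, Memorial 238/412 = 57.8% → Memorial
(Providence wins every case group but Memorial wins overall — Providence's patients skew toward the low-rate critical group.)

Memorial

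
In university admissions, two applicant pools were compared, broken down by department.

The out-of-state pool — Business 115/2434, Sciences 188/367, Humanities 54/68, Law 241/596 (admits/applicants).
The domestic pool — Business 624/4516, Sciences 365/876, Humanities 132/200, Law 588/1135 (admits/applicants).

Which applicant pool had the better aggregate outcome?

Business: the out-of-state pool 115/2434 = 4.7%, the domestic pool 624/4516 = 13.8% → the domestic pool
Sciences: the out-of-state pool 188/367 = 51.2%, the domestic pool 365/876 = 41.7% → the out-of-state pool
Humanities: the out-of-state pool 54/68 = 79.4%, the domestic pool 132/200 = 66.0% → the out-of-state pool
Law: the out-of-state pool 241/596 = 40.4%, the domestic pool 588/1135 = 51.8% → the domestic pool
Overall: the out-of-state pool 598/3465 = 17.3%, the domestic pool 1709/6727 = 25.4% → the domestic pool
(Neither sweeps every department group, but the domestic pool has the higher pooled rate.)

the domestic pool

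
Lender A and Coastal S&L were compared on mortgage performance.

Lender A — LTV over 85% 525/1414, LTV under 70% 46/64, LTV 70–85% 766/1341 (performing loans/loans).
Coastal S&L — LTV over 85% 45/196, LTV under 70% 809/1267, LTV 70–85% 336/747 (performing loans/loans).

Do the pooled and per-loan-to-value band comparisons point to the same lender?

LTV over 85%: Lender A 525/1414 = 37.1%, Coastal S&L 45/196 = 23.0% → Lender A
LTV under 70%: Lender A 46/64 = 71.9%, Coastal S&L 809/1267 = 63.9% → Lender A
LTV 70–85%: Lender A 766/1341 = 57.1%, Coastal S&L 336/747 = 45.0% → Lender A
Overall: Lender A 1337/2819 = 47.4%, Coastal S&L 1190/2210 = 53.8% → Coastal S&L
Lender A wins each loan-to-value group but Coastal S&L wins overall — the comparison reverses. Lender A's loans skew toward LTV over 85%, which has a lower base rate.

No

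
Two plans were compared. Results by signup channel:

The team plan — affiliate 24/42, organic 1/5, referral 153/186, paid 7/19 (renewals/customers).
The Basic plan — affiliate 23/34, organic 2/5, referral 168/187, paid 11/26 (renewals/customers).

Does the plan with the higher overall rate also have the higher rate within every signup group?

Affiliate: the team plan 24/42 = 57.1%, the Basic plan 23/34 = 67.6% → the Basic plan
Organic: the team plan 1/5 = 20.0%, the Basic plan 2/5 = 40.0% → the Basic plan
Referral: the team plan 153/186 = 82.3%, the Basic plan 168/187 = 89.8% → the Basic plan
Paid: the team plan 7/19 = 36.8%, the Basic plan 11/26 = 42.3% → the Basic plan
Overall: the team plan 185/252 = 73.4%, the Basic plan 204/252 = 81.0% → the Basic plan
The Basic plan wins overall and in every signup group — no reversal.

Yes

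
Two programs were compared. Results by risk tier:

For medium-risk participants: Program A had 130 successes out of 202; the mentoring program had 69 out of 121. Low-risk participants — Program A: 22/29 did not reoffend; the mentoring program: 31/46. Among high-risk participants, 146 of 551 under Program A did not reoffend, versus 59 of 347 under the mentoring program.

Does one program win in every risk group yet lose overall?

Medium-risk: Program A 130/202 = 64.4%, the mentoring program 69/121 = 57.0% → Program A
Low-risk: Program A 22/29 = 75.9%, the mentoring program 31/46 = 67.4% → Program A
High-risk: Program A 146/551 = 26.5%, the mentoring program 59/347 = 17.0% → Program A
Overall: Program A 298/782 = 38.1%, the mentoring program 159/514 = 30.9% → Program A
Program A wins overall and in every risk group — no reversal.

No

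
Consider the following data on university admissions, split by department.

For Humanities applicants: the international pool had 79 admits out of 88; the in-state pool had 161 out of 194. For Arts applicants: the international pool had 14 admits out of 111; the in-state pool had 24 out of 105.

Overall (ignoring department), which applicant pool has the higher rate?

the in-state pool

Humanities: the international pool 79/88 = 89.8%, the in-state pool 161/194 = 83.0% → the international pool
Arts: the international pool 14/111 = 12.6%, the in-state pool 24/105 = 22.9% → the in-state pool
Overall: the international pool 93/199 = 46.7%, the in-state pool 185/299 = 61.9% → the in-state pool
(Neither sweeps every department group, but the in-state pool has the higher pooled rate.)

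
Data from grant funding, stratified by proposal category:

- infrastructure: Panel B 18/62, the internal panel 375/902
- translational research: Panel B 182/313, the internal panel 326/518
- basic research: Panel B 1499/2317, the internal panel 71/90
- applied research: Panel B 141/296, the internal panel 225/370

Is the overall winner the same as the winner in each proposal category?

No

Infrastructure: Panel B 18/62 = 29.0%, the internal panel 375/902 = 41.6% → the internal panel
Translational research: Panel B 182/313 = 58.1%, the internal panel 326/518 = 62.9% → the internal panel
Basic research: Panel B 1499/2317 = 64.7%, the internal panel 71/90 = 78.9% → the internal panel
Applied research: Panel B 141/296 = 47.6%, the internal panel 225/370 = 60.8% → the internal panel
Overall: Panel B 1840/2988 = 61.6%, the internal panel 997/1880 = 53.0% → Panel B
The internal panel wins each proposal group but Panel B wins overall — the comparison reverses. The internal panel's proposals skew toward infrastructure, which has a lower base rate.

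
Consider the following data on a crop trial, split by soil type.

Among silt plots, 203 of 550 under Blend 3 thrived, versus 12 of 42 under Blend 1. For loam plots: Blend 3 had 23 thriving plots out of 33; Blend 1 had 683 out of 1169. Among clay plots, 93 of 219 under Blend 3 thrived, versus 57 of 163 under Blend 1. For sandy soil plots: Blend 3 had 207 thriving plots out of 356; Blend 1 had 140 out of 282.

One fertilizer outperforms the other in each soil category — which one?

Silt: Blend 3 203/550 = 36.9%, Blend 1 12/42 = 28.6% → Blend 3
Loam: Blend 3 23/33 = 69.7%, Blend 1 683/1169 = 58.4% → Blend 3
Clay: Blend 3 93/219 = 42.5%, Blend 1 57/163 = 35.0% → Blend 3
Sandy soil: Blend 3 207/356 = 58.1%, Blend 1 140/282 = 49.6% → Blend 3
Blend 3 has the higher rate in all 4 groups.

Blend 3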